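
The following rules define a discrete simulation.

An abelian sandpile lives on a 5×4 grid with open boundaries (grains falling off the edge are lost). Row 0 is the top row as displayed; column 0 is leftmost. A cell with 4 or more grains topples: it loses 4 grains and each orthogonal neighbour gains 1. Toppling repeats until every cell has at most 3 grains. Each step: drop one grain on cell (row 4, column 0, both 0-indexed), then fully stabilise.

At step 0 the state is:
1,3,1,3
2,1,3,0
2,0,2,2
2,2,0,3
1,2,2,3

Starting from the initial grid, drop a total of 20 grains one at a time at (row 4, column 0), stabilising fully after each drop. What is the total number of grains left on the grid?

34

0) 1,3,1,3
2,1,3,0
2,0,2,2
2,2,0,3
1,2,2,3
1) 1,3,1,3
2,1,3,0
2,0,2,2
2,2,0,3
2,2,2,3
2) 1,3,1,3
2,1,3,0
2,0,2,2
2,2,0,3
3,2,2,3
3) 1,3,1,3
2,1,3,0
2,0,2,2
3,2,0,3
0,3,2,3
4) 1,3,1,3
2,1,3,0
2,0,2,2
3,2,0,3
1,3,2,3
5) 1,3,1,3
2,1,3,0
2,0,2,2
3,2,0,3
2,3,2,3
6) 1,3,1,3
2,1,3,0
2,0,2,2
3,2,0,3
3,3,2,3
7) 1,3,1,3
2,1,3,0
3,1,2,2
1,0,1,3
2,1,3,3
8) 1,3,1,3
2,1,3,0
3,1,2,2
1,0,1,3
3,1,3,3
9) 1,3,1,3
2,1,3,0
3,1,2,2
2,0,1,3
0,2,3,3
10) 1,3,1,3
2,1,3,0
3,1,2,2
2,0,1,3
1,2,3,3
11) 1,3,1,3
2,1,3,0
3,1,2,2
2,0,1,3
2,2,3,3
12) 1,3,1,3
2,1,3,0
3,1,2,2
2,0,1,3
3,2,3,3
13) 1,3,1,3
2,1,3,0
3,1,2,2
3,0,1,3
0,3,3,3
14) 1,3,1,3
2,1,3,0
3,1,2,2
3,0,1,3
1,3,3,3
15) 1,3,1,3
2,1,3,0
3,1,2,2
3,0,1,3
2,3,3,3
16) 1,3,1,3
2,1,3,0
3,1,2,2
3,0,1,3
3,3,3,3
17) 1,3,1,3
3,1,3,0
0,2,2,3
1,2,3,0
2,1,1,1
18) 1,3,1,3
3,1,3,0
0,2,2,3
1,2,3,0
3,1,1,1
19) 1,3,1,3
3,1,3,0
0,2,2,3
2,2,3,0
0,2,1,1
20) 1,3,1,3
3,1,3,0
0,2,2,3
2,2,3,0
1,2,1,1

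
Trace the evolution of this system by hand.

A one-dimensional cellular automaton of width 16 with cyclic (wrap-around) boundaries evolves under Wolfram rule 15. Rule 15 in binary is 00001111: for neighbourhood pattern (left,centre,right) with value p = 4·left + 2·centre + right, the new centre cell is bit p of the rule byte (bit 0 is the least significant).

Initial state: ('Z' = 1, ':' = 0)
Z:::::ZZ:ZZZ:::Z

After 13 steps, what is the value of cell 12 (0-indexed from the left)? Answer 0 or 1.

0

[0] Z:::::ZZ:ZZZ:::Z
[1] ::ZZZZZ::Z:::ZZZ
[2] :ZZ:::::ZZ:ZZZ::
[3] ZZ::ZZZZZ::Z:::Z
[4] :::ZZ:::::ZZ:ZZZ
[5] :ZZZ::ZZZZZ::Z::
[6] ZZ:::ZZ:::::ZZ:Z
[7] :::ZZZ::ZZZZZ::Z
[8] :ZZZ:::ZZ:::::ZZ
[9] :Z:::ZZZ::ZZZZZ:
[10] ZZ:ZZZ:::ZZ:::::
[11] Z::Z:::ZZZ::ZZZZ
[12] ::ZZ:ZZZ:::ZZ:::
[13] ZZZ::Z:::ZZZ::ZZ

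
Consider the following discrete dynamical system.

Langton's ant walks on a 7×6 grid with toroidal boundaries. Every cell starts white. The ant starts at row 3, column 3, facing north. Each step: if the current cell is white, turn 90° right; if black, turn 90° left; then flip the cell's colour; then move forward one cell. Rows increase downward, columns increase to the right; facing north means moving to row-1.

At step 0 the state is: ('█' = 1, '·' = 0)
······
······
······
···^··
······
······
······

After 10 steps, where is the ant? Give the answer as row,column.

4,2

t=0: ······
······
······
···^··
······
······
······
t=1: ······
······
······
···█>·
······
······
······
t=2: ······
······
······
···██·
····v·
······
······
t=3: ······
······
······
···██·
···<█·
······
······
t=4: ······
······
······
···^█·
···██·
······
······
t=5: ······
······
······
··<·█·
···██·
······
······
t=6: ······
······
··^···
··█·█·
···██·
······
······
t=7: ······
······
··█>··
··█·█·
···██·
······
······
t=8: ······
······
··██··
··█v█·
···██·
······
······
t=9: ······
······
··██··
··<██·
···██·
······
······
t=10: ······
······
··██··
···██·
··v██·
······
······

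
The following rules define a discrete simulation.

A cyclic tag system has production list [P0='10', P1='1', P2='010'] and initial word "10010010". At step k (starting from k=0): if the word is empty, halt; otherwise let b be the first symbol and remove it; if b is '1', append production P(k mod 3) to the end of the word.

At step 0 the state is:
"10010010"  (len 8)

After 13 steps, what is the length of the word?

k=0  "10010010"  (len 8)
k=1  "001001010"  (len 9)
k=2  "01001010"  (len 8)
k=3  "1001010"  (len 7)
k=4  "00101010"  (len 8)
k=5  "0101010"  (len 7)
k=6  "101010"  (len 6)
k=7  "0101010"  (len 7)
k=8  "101010"  (len 6)
k=9  "01010010"  (len 8)
k=10  "1010010"  (len 7)
k=11  "0100101"  (len 7)
k=12  "100101"  (len 6)
k=13  "0010110"  (len 7)

7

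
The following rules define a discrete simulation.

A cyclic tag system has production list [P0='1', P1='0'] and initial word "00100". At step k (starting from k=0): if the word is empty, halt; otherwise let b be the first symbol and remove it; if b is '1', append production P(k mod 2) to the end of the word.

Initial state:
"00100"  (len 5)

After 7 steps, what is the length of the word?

k=0  "00100"  (len 5)
k=1  "0100"  (len 4)
k=2  "100"  (len 3)
k=3  "001"  (len 3)
k=4  "01"  (len 2)
k=5  "1"  (len 1)
k=6  "0"  (len 1)
k=7  (halted — word empty)

0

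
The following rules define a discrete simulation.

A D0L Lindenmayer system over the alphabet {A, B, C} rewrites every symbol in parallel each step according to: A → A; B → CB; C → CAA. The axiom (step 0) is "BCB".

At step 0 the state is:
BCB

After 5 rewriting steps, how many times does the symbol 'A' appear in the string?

50

[0] BCB
[1] CBCAACB
[2] CAACBCAAAACAACB
[3] CAAAACAACBCAAAAAACAAAACAACB
[4] CAAAAAACAAAACAACBCAAAAAAAACAAAAAACAAAACAACB
[5] CAAAAAAAACAAAAAACAAAACAACBCAAAAAAAAAACAAAAAAAACAAAAAACAAAACAACB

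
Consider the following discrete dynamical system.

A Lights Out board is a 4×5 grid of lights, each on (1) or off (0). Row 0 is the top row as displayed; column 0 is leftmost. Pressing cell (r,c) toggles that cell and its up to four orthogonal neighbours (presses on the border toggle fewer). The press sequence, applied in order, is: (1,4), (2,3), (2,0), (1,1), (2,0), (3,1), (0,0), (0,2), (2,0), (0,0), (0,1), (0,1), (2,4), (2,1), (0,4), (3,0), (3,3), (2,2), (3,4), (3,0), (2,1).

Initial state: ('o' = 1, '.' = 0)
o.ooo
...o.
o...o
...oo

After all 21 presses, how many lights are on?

10

t=0: o.ooo
...o.
o...o
...oo
t=1: o.oo.
....o
o....
...oo
t=2: o.oo.
...oo
o.ooo
....o
t=3: o.oo.
o..oo
.oooo
o...o
t=4: oooo.
.oooo
..ooo
o...o
t=5: oooo.
ooooo
ooooo
....o
t=6: oooo.
ooooo
o.ooo
ooo.o
t=7: ..oo.
.oooo
o.ooo
ooo.o
t=8: .o...
.o.oo
o.ooo
ooo.o
t=9: .o...
oo.oo
.oooo
.oo.o
t=10: o....
.o.oo
.oooo
.oo.o
t=11: .oo..
...oo
.oooo
.oo.o
t=12: o....
.o.oo
.oooo
.oo.o
t=13: o....
.o.o.
.oo..
.oo..
t=14: o....
...o.
o....
..o..
t=15: o..oo
...oo
o....
..o..
t=16: o..oo
...oo
.....
ooo..
t=17: o..oo
...oo
...o.
oo.oo
t=18: o..oo
..ooo
.oo..
ooooo
t=19: o..oo
..ooo
.oo.o
ooo..
t=20: o..oo
..ooo
ooo.o
..o..
t=21: o..oo
.oooo
....o
.oo..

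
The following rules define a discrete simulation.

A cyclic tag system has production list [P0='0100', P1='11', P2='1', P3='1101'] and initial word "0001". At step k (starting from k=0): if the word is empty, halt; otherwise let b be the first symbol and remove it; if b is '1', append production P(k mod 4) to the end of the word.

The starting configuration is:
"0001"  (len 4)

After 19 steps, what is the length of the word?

t=0: "0001"  (len 4)
t=1: "001"  (len 3)
t=2: "01"  (len 2)
t=3: "1"  (len 1)
t=4: "1101"  (len 4)
t=5: "1010100"  (len 7)
t=6: "01010011"  (len 8)
t=7: "1010011"  (len 7)
t=8: "0100111101"  (len 10)
t=9: "100111101"  (len 9)
t=10: "0011110111"  (len 10)
t=11: "011110111"  (len 9)
t=12: "11110111"  (len 8)
t=13: "11101110100"  (len 11)
t=14: "110111010011"  (len 12)
t=15: "101110100111"  (len 12)
t=16: "011101001111101"  (len 15)
t=17: "11101001111101"  (len 14)
t=18: "110100111110111"  (len 15)
t=19: "101001111101111"  (len 15)

15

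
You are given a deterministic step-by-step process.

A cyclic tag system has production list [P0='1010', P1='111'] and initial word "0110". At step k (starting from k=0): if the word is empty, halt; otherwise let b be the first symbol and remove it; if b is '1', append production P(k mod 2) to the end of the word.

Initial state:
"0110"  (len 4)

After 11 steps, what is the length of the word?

17

0) "0110"  (len 4)
1) "110"  (len 3)
2) "10111"  (len 5)
3) "01111010"  (len 8)
4) "1111010"  (len 7)
5) "1110101010"  (len 10)
6) "110101010111"  (len 12)
7) "101010101111010"  (len 15)
8) "01010101111010111"  (len 17)
9) "1010101111010111"  (len 16)
10) "010101111010111111"  (len 18)
11) "10101111010111111"  (len 17)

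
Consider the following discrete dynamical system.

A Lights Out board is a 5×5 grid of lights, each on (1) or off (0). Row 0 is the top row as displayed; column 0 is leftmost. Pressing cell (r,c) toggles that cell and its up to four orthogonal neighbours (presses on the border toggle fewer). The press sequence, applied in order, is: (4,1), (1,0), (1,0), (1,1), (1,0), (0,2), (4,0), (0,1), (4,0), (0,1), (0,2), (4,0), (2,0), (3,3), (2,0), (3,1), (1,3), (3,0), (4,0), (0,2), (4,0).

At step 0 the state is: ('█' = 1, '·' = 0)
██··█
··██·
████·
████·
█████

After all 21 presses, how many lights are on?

11

step 0: ██··█
··██·
████·
████·
█████
step 1: ██··█
··██·
████·
█·██·
···██
step 2: ·█··█
████·
·███·
█·██·
···██
step 3: ██··█
··██·
████·
█·██·
···██
step 4: █···█
██·█·
█·██·
█·██·
···██
step 5: ····█
···█·
··██·
█·██·
···██
step 6: ·████
··██·
··██·
█·██·
···██
step 7: ·████
··██·
··██·
··██·
██·██
step 8: █··██
·███·
··██·
··██·
██·██
step 9: █··██
·███·
··██·
█·██·
···██
step 10: ·████
··██·
··██·
█·██·
···██
step 11: ····█
···█·
··██·
█·██·
···██
step 12: ····█
···█·
··██·
··██·
██·██
step 13: ····█
█··█·
████·
█·██·
██·██
step 14: ····█
█··█·
███··
█···█
██··█
step 15: ····█
···█·
··█··
····█
██··█
step 16: ····█
···█·
·██··
███·█
█···█
step 17: ···██
··█·█
·███·
███·█
█···█
step 18: ···██
··█·█
████·
··█·█
····█
step 19: ···██
··█·█
████·
█·█·█
██··█
step 20: ·██·█
····█
████·
█·█·█
██··█
step 21: ·██·█
····█
████·
··█·█
····█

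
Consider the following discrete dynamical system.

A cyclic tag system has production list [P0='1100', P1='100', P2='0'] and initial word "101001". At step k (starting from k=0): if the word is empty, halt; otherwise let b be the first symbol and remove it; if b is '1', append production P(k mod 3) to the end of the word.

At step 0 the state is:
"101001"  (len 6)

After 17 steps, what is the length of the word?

gen 0: "101001"  (len 6)
gen 1: "010011100"  (len 9)
gen 2: "10011100"  (len 8)
gen 3: "00111000"  (len 8)
gen 4: "0111000"  (len 7)
gen 5: "111000"  (len 6)
gen 6: "110000"  (len 6)
gen 7: "100001100"  (len 9)
gen 8: "00001100100"  (len 11)
gen 9: "0001100100"  (len 10)
gen 10: "001100100"  (len 9)
gen 11: "01100100"  (len 8)
gen 12: "1100100"  (len 7)
gen 13: "1001001100"  (len 10)
gen 14: "001001100100"  (len 12)
gen 15: "01001100100"  (len 11)
gen 16: "1001100100"  (len 10)
gen 17: "001100100100"  (len 12)

12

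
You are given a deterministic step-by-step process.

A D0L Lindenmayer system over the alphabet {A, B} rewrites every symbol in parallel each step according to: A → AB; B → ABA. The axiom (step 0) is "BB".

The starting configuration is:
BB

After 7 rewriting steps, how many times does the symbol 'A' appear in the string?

step 0: BB
step 1: ABAABA
step 2: ABABAABABABAAB
step 3: ABABAABABAABABABAABABAABABAABABABA
step 4: ABABAABABAABABABAABABAABABABAABABAABABAABABABAABABAABABABAABABAABABABAABABAABABAAB
step 5: ABABAABABAABABABAABABAABABABAABABAABABAABABABAABABAABABABA…ABABAABABAABABABAABABAABABAABABABAABABAABABABAABABAABABABA  (len 198)
step 6: ABABAABABAABABABAABABAABABABAABABAABABAABABABAABABAABABABA…ABABAABABAABABABAABABAABABAABABABAABABAABABABAABABAABABAAB  (len 478)
step 7: ABABAABABAABABABAABABAABABABAABABAABABAABABABAABABAABABABA…ABABAABABAABABABAABABAABABAABABABAABABAABABABAABABAABABABA  (len 1154)

676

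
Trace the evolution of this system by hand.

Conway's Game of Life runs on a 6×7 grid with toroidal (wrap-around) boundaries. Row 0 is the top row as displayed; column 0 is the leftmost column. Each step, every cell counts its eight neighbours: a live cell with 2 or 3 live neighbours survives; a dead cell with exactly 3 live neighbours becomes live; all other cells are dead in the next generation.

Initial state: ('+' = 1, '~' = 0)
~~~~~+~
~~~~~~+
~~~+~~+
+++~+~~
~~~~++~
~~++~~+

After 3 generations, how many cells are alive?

gen 0: ~~~~~+~
~~~~~~+
~~~+~~+
+++~+~~
~~~~++~
~~++~~+
gen 1: ~~~~~++
~~~~~++
~+++~++
+++~+~+
+~~~+++
~~~+~~+
gen 2: +~~~+~~
~~+~~~~
~~~+~~~
~~~~~~~
~~+~+~~
~~~~~~~
gen 3: ~~~~~~~
~~~+~~~
~~~~~~~
~~~+~~~
~~~~~~~
~~~+~~~

3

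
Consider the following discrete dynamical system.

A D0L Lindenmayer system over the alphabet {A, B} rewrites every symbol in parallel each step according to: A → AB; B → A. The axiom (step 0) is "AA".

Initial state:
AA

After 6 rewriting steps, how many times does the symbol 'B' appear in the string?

[0] AA
[1] ABAB
[2] ABAABA
[3] ABAABABAAB
[4] ABAABABAABAABABA
[5] ABAABABAABAABABAABABAABAAB
[6] ABAABABAABAABABAABABAABAABABAABAABABAABABA

16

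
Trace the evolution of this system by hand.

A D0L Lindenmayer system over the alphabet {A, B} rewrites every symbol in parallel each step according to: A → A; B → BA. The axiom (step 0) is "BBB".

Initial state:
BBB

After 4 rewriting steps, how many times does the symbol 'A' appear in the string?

gen 0: BBB
gen 1: BABABA
gen 2: BAABAABAA
gen 3: BAAABAAABAAA
gen 4: BAAAABAAAABAAAA

12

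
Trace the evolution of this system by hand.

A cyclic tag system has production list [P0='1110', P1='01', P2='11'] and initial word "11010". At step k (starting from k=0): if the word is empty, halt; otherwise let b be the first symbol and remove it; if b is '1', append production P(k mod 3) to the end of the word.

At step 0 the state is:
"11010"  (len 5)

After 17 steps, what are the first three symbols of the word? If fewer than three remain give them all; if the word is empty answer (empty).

t=0: "11010"  (len 5)
t=1: "10101110"  (len 8)
t=2: "010111001"  (len 9)
t=3: "10111001"  (len 8)
t=4: "01110011110"  (len 11)
t=5: "1110011110"  (len 10)
t=6: "11001111011"  (len 11)
t=7: "10011110111110"  (len 14)
t=8: "001111011111001"  (len 15)
t=9: "01111011111001"  (len 14)
t=10: "1111011111001"  (len 13)
t=11: "11101111100101"  (len 14)
t=12: "110111110010111"  (len 15)
t=13: "101111100101111110"  (len 18)
t=14: "0111110010111111001"  (len 19)
t=15: "111110010111111001"  (len 18)
t=16: "111100101111110011110"  (len 21)
t=17: "1110010111111001111001"  (len 22)

111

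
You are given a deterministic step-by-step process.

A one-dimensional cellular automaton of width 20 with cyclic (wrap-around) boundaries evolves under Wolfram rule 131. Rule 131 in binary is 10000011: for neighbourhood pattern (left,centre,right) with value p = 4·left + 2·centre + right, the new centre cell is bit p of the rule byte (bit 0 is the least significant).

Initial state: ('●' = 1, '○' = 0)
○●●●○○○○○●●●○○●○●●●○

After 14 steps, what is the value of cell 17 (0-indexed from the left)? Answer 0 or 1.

0

t=0: ○●●●○○○○○●●●○○●○●●●○
t=1: ●○●○○●●●●○●○○●○○○●○○
t=2: ○○○○●○●●○○○○●○○●●○○●
t=3: ○●●●○○○○○●●●○○●○○○●○
t=4: ●○●○○●●●●○●○○●○○●●○○
t=5: ○○○○●○●●○○○○●○○●○○○●
t=6: ○●●●○○○○○●●●○○●○○●●○
t=7: ●○●○○●●●●○●○○●○○●○○○
t=8: ○○○○●○●●○○○○●○○●○○●●
t=9: ○●●●○○○○○●●●○○●○○●○○
t=10: ●○●○○●●●●○●○○●○○●○○●
t=11: ○○○○●○●●○○○○●○○●○○●○
t=12: ●●●●○○○○○●●●○○●○○●○○
t=13: ○●●○○●●●●○●○○●○○●○○●
t=14: ○○○○●○●●○○○○●○○●○○●○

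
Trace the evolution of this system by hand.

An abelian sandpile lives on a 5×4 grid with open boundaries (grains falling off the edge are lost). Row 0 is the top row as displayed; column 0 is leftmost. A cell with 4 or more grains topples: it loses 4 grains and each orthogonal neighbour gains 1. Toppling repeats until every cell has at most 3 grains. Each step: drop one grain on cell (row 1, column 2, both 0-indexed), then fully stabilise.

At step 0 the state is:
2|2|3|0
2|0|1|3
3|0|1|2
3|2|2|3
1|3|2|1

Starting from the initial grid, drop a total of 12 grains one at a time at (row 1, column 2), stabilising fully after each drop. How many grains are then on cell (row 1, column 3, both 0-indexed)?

1

gen 0: 2|2|3|0
2|0|1|3
3|0|1|2
3|2|2|3
1|3|2|1
gen 1: 2|2|3|0
2|0|2|3
3|0|1|2
3|2|2|3
1|3|2|1
gen 2: 2|2|3|0
2|0|3|3
3|0|1|2
3|2|2|3
1|3|2|1
gen 3: 2|3|0|2
2|1|2|0
3|0|2|3
3|2|2|3
1|3|2|1
gen 4: 2|3|0|2
2|1|3|0
3|0|2|3
3|2|2|3
1|3|2|1
gen 5: 2|3|1|2
2|2|0|1
3|0|3|3
3|2|2|3
1|3|2|1
gen 6: 2|3|1|2
2|2|1|1
3|0|3|3
3|2|2|3
1|3|2|1
gen 7: 2|3|1|2
2|2|2|1
3|0|3|3
3|2|2|3
1|3|2|1
gen 8: 2|3|1|2
2|2|3|1
3|0|3|3
3|2|2|3
1|3|2|1
gen 9: 2|3|2|2
2|3|1|3
3|1|2|1
3|3|0|1
1|3|3|2
gen 10: 2|3|2|2
2|3|2|3
3|1|2|1
3|3|0|1
1|3|3|2
gen 11: 2|3|2|2
2|3|3|3
3|1|2|1
3|3|0|1
1|3|3|2
gen 12: 3|1|1|0
3|1|3|1
3|2|3|2
3|3|0|1
1|3|3|2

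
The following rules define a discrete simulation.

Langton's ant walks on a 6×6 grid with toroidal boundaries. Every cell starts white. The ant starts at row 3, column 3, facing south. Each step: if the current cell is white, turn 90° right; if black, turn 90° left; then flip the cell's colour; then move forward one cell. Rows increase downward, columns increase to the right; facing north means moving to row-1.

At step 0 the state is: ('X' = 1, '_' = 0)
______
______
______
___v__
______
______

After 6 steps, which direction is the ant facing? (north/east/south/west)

south

[0] ______
______
______
___v__
______
______
[1] ______
______
______
__<X__
______
______
[2] ______
______
__^___
__XX__
______
______
[3] ______
______
__X>__
__XX__
______
______
[4] ______
______
__XX__
__Xv__
______
______
[5] ______
______
__XX__
__X_>_
______
______
[6] ______
______
__XX__
__X_X_
____v_
______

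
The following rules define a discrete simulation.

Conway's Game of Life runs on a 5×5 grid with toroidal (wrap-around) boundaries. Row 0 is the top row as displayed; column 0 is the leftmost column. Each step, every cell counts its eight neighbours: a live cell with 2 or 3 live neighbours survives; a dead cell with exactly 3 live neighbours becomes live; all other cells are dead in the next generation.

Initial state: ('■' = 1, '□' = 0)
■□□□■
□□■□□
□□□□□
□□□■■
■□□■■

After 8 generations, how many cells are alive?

gen 0: ■□□□■
□□■□□
□□□□□
□□□■■
■□□■■
gen 1: ■■□□□
□□□□□
□□□■□
■□□■□
□□□□□
gen 2: □□□□□
□□□□□
□□□□■
□□□□■
■■□□■
gen 3: ■□□□□
□□□□□
□□□□□
□□□■■
■□□□■
gen 4: ■□□□■
□□□□□
□□□□□
■□□■■
■□□■□
gen 5: ■□□□■
□□□□□
□□□□■
■□□■□
□■□■□
gen 6: ■□□□■
■□□□■
□□□□■
■□■■□
□■■■□
gen 7: □□■□□
□□□■□
□■□□□
■□□□□
□□□□□
gen 8: □□□□□
□□■□□
□□□□□
□□□□□
□□□□□

1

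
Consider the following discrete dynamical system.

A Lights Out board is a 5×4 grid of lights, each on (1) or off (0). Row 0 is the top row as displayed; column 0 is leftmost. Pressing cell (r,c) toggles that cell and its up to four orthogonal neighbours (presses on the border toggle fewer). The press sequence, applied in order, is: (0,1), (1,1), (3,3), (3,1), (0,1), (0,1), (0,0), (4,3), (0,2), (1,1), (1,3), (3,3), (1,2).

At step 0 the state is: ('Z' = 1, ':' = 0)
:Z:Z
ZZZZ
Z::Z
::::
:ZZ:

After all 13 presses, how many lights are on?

gen 0: :Z:Z
ZZZZ
Z::Z
::::
:ZZ:
gen 1: Z:ZZ
Z:ZZ
Z::Z
::::
:ZZ:
gen 2: ZZZZ
:Z:Z
ZZ:Z
::::
:ZZ:
gen 3: ZZZZ
:Z:Z
ZZ::
::ZZ
:ZZZ
gen 4: ZZZZ
:Z:Z
Z:::
ZZ:Z
::ZZ
gen 5: :::Z
:::Z
Z:::
ZZ:Z
::ZZ
gen 6: ZZZZ
:Z:Z
Z:::
ZZ:Z
::ZZ
gen 7: ::ZZ
ZZ:Z
Z:::
ZZ:Z
::ZZ
gen 8: ::ZZ
ZZ:Z
Z:::
ZZ::
::::
gen 9: :Z::
ZZZZ
Z:::
ZZ::
::::
gen 10: ::::
:::Z
ZZ::
ZZ::
::::
gen 11: :::Z
::Z:
ZZ:Z
ZZ::
::::
gen 12: :::Z
::Z:
ZZ::
ZZZZ
:::Z
gen 13: ::ZZ
:Z:Z
ZZZ:
ZZZZ
:::Z

12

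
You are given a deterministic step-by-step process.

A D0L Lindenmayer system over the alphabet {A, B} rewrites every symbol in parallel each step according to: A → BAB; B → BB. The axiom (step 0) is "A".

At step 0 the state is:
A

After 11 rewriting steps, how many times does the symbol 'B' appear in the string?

4094

step 0: A
step 1: BAB
step 2: BBBABBB
step 3: BBBBBBBABBBBBBB
step 4: BBBBBBBBBBBBBBBABBBBBBBBBBBBBBB
step 5: BBBBBBBBBBBBBBBBBBBBBBBBBBBBBBBABBBBBBBBBBBBBBBBBBBBBBBBBBBBBBB
step 6: BBBBBBBBBBBBBBBBBBBBBBBBBBBBBBBBBBBBBBBBBBBBBBBBBBBBBBBBBB…BBBBBBBBBBBBBBBBBBBBBBBBBBBBBBBBBBBBBBBBBBBBBBBBBBBBBBBBBB  (len 127)
step 7: BBBBBBBBBBBBBBBBBBBBBBBBBBBBBBBBBBBBBBBBBBBBBBBBBBBBBBBBBB…BBBBBBBBBBBBBBBBBBBBBBBBBBBBBBBBBBBBBBBBBBBBBBBBBBBBBBBBBB  (len 255)
step 8: BBBBBBBBBBBBBBBBBBBBBBBBBBBBBBBBBBBBBBBBBBBBBBBBBBBBBBBBBB…BBBBBBBBBBBBBBBBBBBBBBBBBBBBBBBBBBBBBBBBBBBBBBBBBBBBBBBBBB  (len 511)
step 9: BBBBBBBBBBBBBBBBBBBBBBBBBBBBBBBBBBBBBBBBBBBBBBBBBBBBBBBBBB…BBBBBBBBBBBBBBBBBBBBBBBBBBBBBBBBBBBBBBBBBBBBBBBBBBBBBBBBBB  (len 1023)
step 10: BBBBBBBBBBBBBBBBBBBBBBBBBBBBBBBBBBBBBBBBBBBBBBBBBBBBBBBBBB…BBBBBBBBBBBBBBBBBBBBBBBBBBBBBBBBBBBBBBBBBBBBBBBBBBBBBBBBBB  (len 2047)
step 11: BBBBBBBBBBBBBBBBBBBBBBBBBBBBBBBBBBBBBBBBBBBBBBBBBBBBBBBBBB…BBBBBBBBBBBBBBBBBBBBBBBBBBBBBBBBBBBBBBBBBBBBBBBBBBBBBBBBBB  (len 4095)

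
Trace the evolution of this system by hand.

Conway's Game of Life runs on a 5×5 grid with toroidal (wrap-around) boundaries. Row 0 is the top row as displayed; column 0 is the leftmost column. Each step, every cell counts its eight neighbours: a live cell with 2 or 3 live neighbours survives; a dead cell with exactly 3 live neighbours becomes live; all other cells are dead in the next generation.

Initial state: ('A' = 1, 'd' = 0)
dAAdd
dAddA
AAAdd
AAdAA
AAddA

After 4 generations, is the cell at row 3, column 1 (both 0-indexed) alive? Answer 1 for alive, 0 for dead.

0

t=0: dAAdd
dAddA
AAAdd
AAdAA
AAddA
t=1: ddAAA
dddAd
ddddd
dddAd
ddddd
t=2: ddAAA
ddAAA
ddddd
ddddd
ddAdA
t=3: AAddd
ddAdA
dddAd
ddddd
ddAdA
t=4: AAAdA
AAAAA
dddAd
dddAd
AAddd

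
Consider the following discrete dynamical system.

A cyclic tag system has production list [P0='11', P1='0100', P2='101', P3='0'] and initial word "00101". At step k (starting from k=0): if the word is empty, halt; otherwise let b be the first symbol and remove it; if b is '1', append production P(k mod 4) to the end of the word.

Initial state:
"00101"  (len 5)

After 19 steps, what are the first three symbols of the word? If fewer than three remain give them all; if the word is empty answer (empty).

000

step 0: "00101"  (len 5)
step 1: "0101"  (len 4)
step 2: "101"  (len 3)
step 3: "01101"  (len 5)
step 4: "1101"  (len 4)
step 5: "10111"  (len 5)
step 6: "01110100"  (len 8)
step 7: "1110100"  (len 7)
step 8: "1101000"  (len 7)
step 9: "10100011"  (len 8)
step 10: "01000110100"  (len 11)
step 11: "1000110100"  (len 10)
step 12: "0001101000"  (len 10)
step 13: "001101000"  (len 9)
step 14: "01101000"  (len 8)
step 15: "1101000"  (len 7)
step 16: "1010000"  (len 7)
step 17: "01000011"  (len 8)
step 18: "1000011"  (len 7)
step 19: "000011101"  (len 9)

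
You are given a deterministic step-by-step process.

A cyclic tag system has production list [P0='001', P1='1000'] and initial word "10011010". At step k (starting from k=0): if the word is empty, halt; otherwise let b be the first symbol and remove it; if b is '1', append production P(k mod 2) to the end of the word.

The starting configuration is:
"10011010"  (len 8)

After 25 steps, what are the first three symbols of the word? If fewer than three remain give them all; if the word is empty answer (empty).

000

[0] "10011010"  (len 8)
[1] "0011010001"  (len 10)
[2] "011010001"  (len 9)
[3] "11010001"  (len 8)
[4] "10100011000"  (len 11)
[5] "0100011000001"  (len 13)
[6] "100011000001"  (len 12)
[7] "00011000001001"  (len 14)
[8] "0011000001001"  (len 13)
[9] "011000001001"  (len 12)
[10] "11000001001"  (len 11)
[11] "1000001001001"  (len 13)
[12] "0000010010011000"  (len 16)
[13] "000010010011000"  (len 15)
[14] "00010010011000"  (len 14)
[15] "0010010011000"  (len 13)
[16] "010010011000"  (len 12)
[17] "10010011000"  (len 11)
[18] "00100110001000"  (len 14)
[19] "0100110001000"  (len 13)
[20] "100110001000"  (len 12)
[21] "00110001000001"  (len 14)
[22] "0110001000001"  (len 13)
[23] "110001000001"  (len 12)
[24] "100010000011000"  (len 15)
[25] "00010000011000001"  (len 17)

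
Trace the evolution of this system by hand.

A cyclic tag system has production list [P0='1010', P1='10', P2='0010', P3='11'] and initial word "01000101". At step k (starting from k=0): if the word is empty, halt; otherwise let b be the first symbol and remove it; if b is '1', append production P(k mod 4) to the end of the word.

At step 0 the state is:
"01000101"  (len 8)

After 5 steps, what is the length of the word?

0) "01000101"  (len 8)
1) "1000101"  (len 7)
2) "00010110"  (len 8)
3) "0010110"  (len 7)
4) "010110"  (len 6)
5) "10110"  (len 5)

5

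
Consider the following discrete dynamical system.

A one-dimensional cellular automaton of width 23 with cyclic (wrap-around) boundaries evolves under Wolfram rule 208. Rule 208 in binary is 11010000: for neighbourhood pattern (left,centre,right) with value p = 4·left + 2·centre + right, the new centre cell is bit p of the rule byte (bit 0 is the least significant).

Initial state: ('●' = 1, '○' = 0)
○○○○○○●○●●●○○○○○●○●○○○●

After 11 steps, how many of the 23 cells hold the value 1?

t=0: ○○○○○○●○●●●○○○○○●○●○○○●
t=1: ●○○○○○○○○●●●○○○○○○○●○○○
t=2: ○●○○○○○○○○●●●○○○○○○○●○○
t=3: ○○●○○○○○○○○●●●○○○○○○○●○
t=4: ○○○●○○○○○○○○●●●○○○○○○○●
t=5: ●○○○●○○○○○○○○●●●○○○○○○○
t=6: ○●○○○●○○○○○○○○●●●○○○○○○
t=7: ○○●○○○●○○○○○○○○●●●○○○○○
t=8: ○○○●○○○●○○○○○○○○●●●○○○○
t=9: ○○○○●○○○●○○○○○○○○●●●○○○
t=10: ○○○○○●○○○●○○○○○○○○●●●○○
t=11: ○○○○○○●○○○●○○○○○○○○●●●○

5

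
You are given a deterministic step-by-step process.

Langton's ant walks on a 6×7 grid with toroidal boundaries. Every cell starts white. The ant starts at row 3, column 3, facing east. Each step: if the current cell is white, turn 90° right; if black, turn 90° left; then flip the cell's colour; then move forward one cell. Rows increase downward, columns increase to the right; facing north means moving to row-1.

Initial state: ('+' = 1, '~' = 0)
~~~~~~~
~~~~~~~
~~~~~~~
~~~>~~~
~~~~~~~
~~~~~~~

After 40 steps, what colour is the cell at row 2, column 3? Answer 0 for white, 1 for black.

k=0  ~~~~~~~
~~~~~~~
~~~~~~~
~~~>~~~
~~~~~~~
~~~~~~~
k=1  ~~~~~~~
~~~~~~~
~~~~~~~
~~~+~~~
~~~v~~~
~~~~~~~
k=2  ~~~~~~~
~~~~~~~
~~~~~~~
~~~+~~~
~~<+~~~
~~~~~~~
k=3  ~~~~~~~
~~~~~~~
~~~~~~~
~~^+~~~
~~++~~~
~~~~~~~
k=4  ~~~~~~~
~~~~~~~
~~~~~~~
~~+>~~~
~~++~~~
~~~~~~~
k=5  ~~~~~~~
~~~~~~~
~~~^~~~
~~+~~~~
~~++~~~
~~~~~~~
k=6  ~~~~~~~
~~~~~~~
~~~+>~~
~~+~~~~
~~++~~~
~~~~~~~
k=7  ~~~~~~~
~~~~~~~
~~~++~~
~~+~v~~
~~++~~~
~~~~~~~
k=8  ~~~~~~~
~~~~~~~
~~~++~~
~~+<+~~
~~++~~~
~~~~~~~
k=9  ~~~~~~~
~~~~~~~
~~~^+~~
~~+++~~
~~++~~~
~~~~~~~
k=10  ~~~~~~~
~~~~~~~
~~<~+~~
~~+++~~
~~++~~~
~~~~~~~
k=11  ~~~~~~~
~~^~~~~
~~+~+~~
~~+++~~
~~++~~~
~~~~~~~
k=12  ~~~~~~~
~~+>~~~
~~+~+~~
~~+++~~
~~++~~~
~~~~~~~
k=13  ~~~~~~~
~~++~~~
~~+v+~~
~~+++~~
~~++~~~
~~~~~~~
k=14  ~~~~~~~
~~++~~~
~~<++~~
~~+++~~
~~++~~~
~~~~~~~
k=15  ~~~~~~~
~~++~~~
~~~++~~
~~v++~~
~~++~~~
~~~~~~~
k=16  ~~~~~~~
~~++~~~
~~~++~~
~~~>+~~
~~++~~~
~~~~~~~
k=17  ~~~~~~~
~~++~~~
~~~^+~~
~~~~+~~
~~++~~~
~~~~~~~
k=18  ~~~~~~~
~~++~~~
~~<~+~~
~~~~+~~
~~++~~~
~~~~~~~
k=19  ~~~~~~~
~~^+~~~
~~+~+~~
~~~~+~~
~~++~~~
~~~~~~~
k=20  ~~~~~~~
~<~+~~~
~~+~+~~
~~~~+~~
~~++~~~
~~~~~~~
k=21  ~^~~~~~
~+~+~~~
~~+~+~~
~~~~+~~
~~++~~~
~~~~~~~
k=22  ~+>~~~~
~+~+~~~
~~+~+~~
~~~~+~~
~~++~~~
~~~~~~~
k=23  ~++~~~~
~+v+~~~
~~+~+~~
~~~~+~~
~~++~~~
~~~~~~~
k=24  ~++~~~~
~<++~~~
~~+~+~~
~~~~+~~
~~++~~~
~~~~~~~
k=25  ~++~~~~
~~++~~~
~v+~+~~
~~~~+~~
~~++~~~
~~~~~~~
k=26  ~++~~~~
~~++~~~
<++~+~~
~~~~+~~
~~++~~~
~~~~~~~
k=27  ~++~~~~
^~++~~~
+++~+~~
~~~~+~~
~~++~~~
~~~~~~~
k=28  ~++~~~~
+>++~~~
+++~+~~
~~~~+~~
~~++~~~
~~~~~~~
k=29  ~++~~~~
++++~~~
+v+~+~~
~~~~+~~
~~++~~~
~~~~~~~
k=30  ~++~~~~
++++~~~
+~>~+~~
~~~~+~~
~~++~~~
~~~~~~~
k=31  ~++~~~~
++^+~~~
+~~~+~~
~~~~+~~
~~++~~~
~~~~~~~
k=32  ~++~~~~
+<~+~~~
+~~~+~~
~~~~+~~
~~++~~~
~~~~~~~
k=33  ~++~~~~
+~~+~~~
+v~~+~~
~~~~+~~
~~++~~~
~~~~~~~
k=34  ~++~~~~
+~~+~~~
<+~~+~~
~~~~+~~
~~++~~~
~~~~~~~
k=35  ~++~~~~
+~~+~~~
~+~~+~~
v~~~+~~
~~++~~~
~~~~~~~
k=36  ~++~~~~
+~~+~~~
~+~~+~~
+~~~+~<
~~++~~~
~~~~~~~
k=37  ~++~~~~
+~~+~~~
~+~~+~^
+~~~+~+
~~++~~~
~~~~~~~
k=38  ~++~~~~
+~~+~~~
>+~~+~+
+~~~+~+
~~++~~~
~~~~~~~
k=39  ~++~~~~
+~~+~~~
++~~+~+
v~~~+~+
~~++~~~
~~~~~~~
k=40  ~++~~~~
+~~+~~~
++~~+~+
~>~~+~+
~~++~~~
~~~~~~~

0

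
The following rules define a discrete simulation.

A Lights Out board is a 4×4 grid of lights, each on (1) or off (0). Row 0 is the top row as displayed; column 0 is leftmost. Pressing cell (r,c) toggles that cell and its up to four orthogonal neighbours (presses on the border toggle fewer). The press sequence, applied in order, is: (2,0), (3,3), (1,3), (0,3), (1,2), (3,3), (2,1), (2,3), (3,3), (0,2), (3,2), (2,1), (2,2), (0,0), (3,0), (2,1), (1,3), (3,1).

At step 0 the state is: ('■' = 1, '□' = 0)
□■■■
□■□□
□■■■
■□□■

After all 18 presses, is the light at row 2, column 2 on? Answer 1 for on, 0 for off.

0

[0] □■■■
□■□□
□■■■
■□□■
[1] □■■■
■■□□
■□■■
□□□■
[2] □■■■
■■□□
■□■□
□□■□
[3] □■■□
■■■■
■□■■
□□■□
[4] □■□■
■■■□
■□■■
□□■□
[5] □■■■
■□□■
■□□■
□□■□
[6] □■■■
■□□■
■□□□
□□□■
[7] □■■■
■■□■
□■■□
□■□■
[8] □■■■
■■□□
□■□■
□■□□
[9] □■■■
■■□□
□■□□
□■■■
[10] □□□□
■■■□
□■□□
□■■■
[11] □□□□
■■■□
□■■□
□□□□
[12] □□□□
■□■□
■□□□
□■□□
[13] □□□□
■□□□
■■■■
□■■□
[14] ■■□□
□□□□
■■■■
□■■□
[15] ■■□□
□□□□
□■■■
■□■□
[16] ■■□□
□■□□
■□□■
■■■□
[17] ■■□■
□■■■
■□□□
■■■□
[18] ■■□■
□■■■
■■□□
□□□□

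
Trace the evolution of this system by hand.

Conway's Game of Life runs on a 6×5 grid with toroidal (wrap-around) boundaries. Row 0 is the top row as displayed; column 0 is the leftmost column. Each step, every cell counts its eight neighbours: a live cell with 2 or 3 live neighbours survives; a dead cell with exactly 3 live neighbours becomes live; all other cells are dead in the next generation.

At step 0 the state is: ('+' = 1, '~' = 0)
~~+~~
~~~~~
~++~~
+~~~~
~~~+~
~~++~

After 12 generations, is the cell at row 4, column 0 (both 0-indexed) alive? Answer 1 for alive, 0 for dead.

[0] ~~+~~
~~~~~
~++~~
+~~~~
~~~+~
~~++~
[1] ~~++~
~++~~
~+~~~
~++~~
~~+++
~~++~
[2] ~~~~~
~+~+~
+~~~~
++~~~
~~~~+
~+~~~
[3] ~~+~~
~~~~~
+~+~+
++~~+
~+~~~
~~~~~
[4] ~~~~~
~+~+~
~~~++
~~+++
~+~~~
~~~~~
[5] ~~~~~
~~+++
+~~~~
+~+~+
~~++~
~~~~~
[6] ~~~+~
~~~++
+~+~~
+~+~+
~++++
~~~~~
[7] ~~~++
~~+++
+~+~~
~~~~~
~++~+
~~~~+
[8] +~+~~
+++~~
~++~+
+~++~
+~~+~
~~+~+
[9] +~+~+
~~~~+
~~~~+
+~~~~
+~~~~
+~+~+
[10] ~~~~~
~~~~+
+~~~+
+~~~+
+~~~~
~~~~~
[11] ~~~~~
+~~~+
~~~+~
~+~~~
+~~~+
~~~~~
[12] ~~~~~
~~~~+
+~~~+
+~~~+
+~~~~
~~~~~

1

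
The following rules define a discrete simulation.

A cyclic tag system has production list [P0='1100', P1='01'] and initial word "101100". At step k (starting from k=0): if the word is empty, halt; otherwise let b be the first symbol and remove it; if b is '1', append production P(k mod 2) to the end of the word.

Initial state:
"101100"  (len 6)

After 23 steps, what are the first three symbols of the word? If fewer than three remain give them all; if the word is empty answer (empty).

100

step 0: "101100"  (len 6)
step 1: "011001100"  (len 9)
step 2: "11001100"  (len 8)
step 3: "10011001100"  (len 11)
step 4: "001100110001"  (len 12)
step 5: "01100110001"  (len 11)
step 6: "1100110001"  (len 10)
step 7: "1001100011100"  (len 13)
step 8: "00110001110001"  (len 14)
step 9: "0110001110001"  (len 13)
step 10: "110001110001"  (len 12)
step 11: "100011100011100"  (len 15)
step 12: "0001110001110001"  (len 16)
step 13: "001110001110001"  (len 15)
step 14: "01110001110001"  (len 14)
step 15: "1110001110001"  (len 13)
step 16: "11000111000101"  (len 14)
step 17: "10001110001011100"  (len 17)
step 18: "000111000101110001"  (len 18)
step 19: "00111000101110001"  (len 17)
step 20: "0111000101110001"  (len 16)
step 21: "111000101110001"  (len 15)
step 22: "1100010111000101"  (len 16)
step 23: "1000101110001011100"  (len 19)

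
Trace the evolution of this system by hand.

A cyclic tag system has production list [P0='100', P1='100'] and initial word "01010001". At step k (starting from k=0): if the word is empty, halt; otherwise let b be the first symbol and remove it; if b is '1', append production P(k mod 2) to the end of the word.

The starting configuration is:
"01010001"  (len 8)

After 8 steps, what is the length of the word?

9

0) "01010001"  (len 8)
1) "1010001"  (len 7)
2) "010001100"  (len 9)
3) "10001100"  (len 8)
4) "0001100100"  (len 10)
5) "001100100"  (len 9)
6) "01100100"  (len 8)
7) "1100100"  (len 7)
8) "100100100"  (len 9)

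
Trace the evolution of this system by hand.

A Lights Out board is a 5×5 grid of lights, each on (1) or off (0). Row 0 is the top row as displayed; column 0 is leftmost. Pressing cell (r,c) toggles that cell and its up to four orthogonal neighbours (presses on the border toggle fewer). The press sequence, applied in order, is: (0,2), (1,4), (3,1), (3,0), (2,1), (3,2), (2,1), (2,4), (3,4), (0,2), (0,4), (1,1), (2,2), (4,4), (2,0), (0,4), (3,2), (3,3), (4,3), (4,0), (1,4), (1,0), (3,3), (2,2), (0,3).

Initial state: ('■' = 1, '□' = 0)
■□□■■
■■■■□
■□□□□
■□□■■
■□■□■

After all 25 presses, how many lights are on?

k=0  ■□□■■
■■■■□
■□□□□
■□□■■
■□■□■
k=1  ■■■□■
■■□■□
■□□□□
■□□■■
■□■□■
k=2  ■■■□□
■■□□■
■□□□■
■□□■■
■□■□■
k=3  ■■■□□
■■□□■
■■□□■
□■■■■
■■■□■
k=4  ■■■□□
■■□□■
□■□□■
■□■■■
□■■□■
k=5  ■■■□□
■□□□■
■□■□■
■■■■■
□■■□■
k=6  ■■■□□
■□□□■
■□□□■
■□□□■
□■□□■
k=7  ■■■□□
■■□□■
□■■□■
■■□□■
□■□□■
k=8  ■■■□□
■■□□□
□■■■□
■■□□□
□■□□■
k=9  ■■■□□
■■□□□
□■■■■
■■□■■
□■□□□
k=10  ■□□■□
■■■□□
□■■■■
■■□■■
□■□□□
k=11  ■□□□■
■■■□■
□■■■■
■■□■■
□■□□□
k=12  ■■□□■
□□□□■
□□■■■
■■□■■
□■□□□
k=13  ■■□□■
□□■□■
□■□□■
■■■■■
□■□□□
k=14  ■■□□■
□□■□■
□■□□■
■■■■□
□■□■■
k=15  ■■□□■
■□■□■
■□□□■
□■■■□
□■□■■
k=16  ■■□■□
■□■□□
■□□□■
□■■■□
□■□■■
k=17  ■■□■□
■□■□□
■□■□■
□□□□□
□■■■■
k=18  ■■□■□
■□■□□
■□■■■
□□■■■
□■■□■
k=19  ■■□■□
■□■□□
■□■■■
□□■□■
□■□■□
k=20  ■■□■□
■□■□□
■□■■■
■□■□■
■□□■□
k=21  ■■□■■
■□■■■
■□■■□
■□■□■
■□□■□
k=22  □■□■■
□■■■■
□□■■□
■□■□■
■□□■□
k=23  □■□■■
□■■■■
□□■□□
■□□■□
■□□□□
k=24  □■□■■
□■□■■
□■□■□
■□■■□
■□□□□
k=25  □■■□□
□■□□■
□■□■□
■□■■□
■□□□□

10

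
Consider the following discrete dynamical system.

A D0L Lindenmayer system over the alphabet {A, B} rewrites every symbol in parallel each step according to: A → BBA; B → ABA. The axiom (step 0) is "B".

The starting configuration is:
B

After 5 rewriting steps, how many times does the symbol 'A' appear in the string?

k=0  B
k=1  ABA
k=2  BBAABABBA
k=3  ABAABABBABBAABABBAABAABABBA
k=4  BBAABABBABBAABABBAABAABABBAABAABABBABBAABABBAABAABABBABBAABABBABBAABABBAABAABABBA
k=5  ABAABABBABBAABABBAABAABABBAABAABABBABBAABABBAABAABABBABBAA…ABBAABAABABBABBAABABBAABAABABBABBAABABBABBAABABBAABAABABBA  (len 243)

122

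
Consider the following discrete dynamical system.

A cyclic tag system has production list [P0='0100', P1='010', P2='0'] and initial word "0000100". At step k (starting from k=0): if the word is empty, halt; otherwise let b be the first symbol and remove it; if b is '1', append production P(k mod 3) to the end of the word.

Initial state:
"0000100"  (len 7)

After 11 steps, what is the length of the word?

0

gen 0: "0000100"  (len 7)
gen 1: "000100"  (len 6)
gen 2: "00100"  (len 5)
gen 3: "0100"  (len 4)
gen 4: "100"  (len 3)
gen 5: "00010"  (len 5)
gen 6: "0010"  (len 4)
gen 7: "010"  (len 3)
gen 8: "10"  (len 2)
gen 9: "00"  (len 2)
gen 10: "0"  (len 1)
gen 11: (halted — word empty)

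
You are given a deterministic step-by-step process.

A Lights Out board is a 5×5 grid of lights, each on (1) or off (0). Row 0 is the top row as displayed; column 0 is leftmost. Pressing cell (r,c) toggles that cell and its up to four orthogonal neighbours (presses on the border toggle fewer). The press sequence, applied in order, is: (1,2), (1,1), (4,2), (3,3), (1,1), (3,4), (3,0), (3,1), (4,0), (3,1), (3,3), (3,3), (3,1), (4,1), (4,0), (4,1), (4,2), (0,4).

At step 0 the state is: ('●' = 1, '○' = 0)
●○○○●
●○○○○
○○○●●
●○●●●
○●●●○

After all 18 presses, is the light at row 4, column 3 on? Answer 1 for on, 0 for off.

[0] ●○○○●
●○○○○
○○○●●
●○●●●
○●●●○
[1] ●○●○●
●●●●○
○○●●●
●○●●●
○●●●○
[2] ●●●○●
○○○●○
○●●●●
●○●●●
○●●●○
[3] ●●●○●
○○○●○
○●●●●
●○○●●
○○○○○
[4] ●●●○●
○○○●○
○●●○●
●○●○○
○○○●○
[5] ●○●○●
●●●●○
○○●○●
●○●○○
○○○●○
[6] ●○●○●
●●●●○
○○●○○
●○●●●
○○○●●
[7] ●○●○●
●●●●○
●○●○○
○●●●●
●○○●●
[8] ●○●○●
●●●●○
●●●○○
●○○●●
●●○●●
[9] ●○●○●
●●●●○
●●●○○
○○○●●
○○○●●
[10] ●○●○●
●●●●○
●○●○○
●●●●●
○●○●●
[11] ●○●○●
●●●●○
●○●●○
●●○○○
○●○○●
[12] ●○●○●
●●●●○
●○●○○
●●●●●
○●○●●
[13] ●○●○●
●●●●○
●●●○○
○○○●●
○○○●●
[14] ●○●○●
●●●●○
●●●○○
○●○●●
●●●●●
[15] ●○●○●
●●●●○
●●●○○
●●○●●
○○●●●
[16] ●○●○●
●●●●○
●●●○○
●○○●●
●●○●●
[17] ●○●○●
●●●●○
●●●○○
●○●●●
●○●○●
[18] ●○●●○
●●●●●
●●●○○
●○●●●
●○●○●

0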